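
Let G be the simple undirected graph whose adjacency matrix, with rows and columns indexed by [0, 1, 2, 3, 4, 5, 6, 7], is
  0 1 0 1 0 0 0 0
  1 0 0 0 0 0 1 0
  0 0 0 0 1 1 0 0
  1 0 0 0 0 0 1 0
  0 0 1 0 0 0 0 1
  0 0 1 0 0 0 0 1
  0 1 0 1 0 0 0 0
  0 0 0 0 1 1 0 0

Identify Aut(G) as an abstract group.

G has two connected components, {2, 4, 5, 7} and {0, 1, 3, 6}; each is 2-regular, so G = C_4 ⊔ C_4. Aut of a disjoint union of two copies of C_4 is the wreath product D_4 ≀ Z_2, of order 2·8² = 128.

D_4 ≀ Z_2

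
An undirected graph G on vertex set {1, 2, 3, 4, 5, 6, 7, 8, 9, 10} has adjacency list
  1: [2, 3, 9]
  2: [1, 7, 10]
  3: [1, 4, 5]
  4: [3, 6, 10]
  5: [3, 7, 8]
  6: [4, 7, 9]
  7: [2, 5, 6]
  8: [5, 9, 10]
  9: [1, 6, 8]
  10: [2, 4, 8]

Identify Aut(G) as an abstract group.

G is 3-regular on 10 vertices with no triangles and no 4-cycles (girth 5): this is the Petersen graph. Viewing the Petersen graph as the Kneser graph K(5,2) — vertices are 2-subsets of {1,…,5}, edges join disjoint pairs — its automorphisms are exactly the permutations of the 5-element set, so Aut ≅ S_5 of order 120.

the symmetric group S_5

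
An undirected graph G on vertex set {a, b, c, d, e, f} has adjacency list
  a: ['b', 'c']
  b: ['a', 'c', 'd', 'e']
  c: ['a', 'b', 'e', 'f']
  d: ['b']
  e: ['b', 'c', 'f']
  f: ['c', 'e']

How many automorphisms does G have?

1

Degrees alone do not determine every vertex (e.g. a and f both have degree 2), but their neighbour-degree multisets differ: N(a) has degrees [4, 4] while N(f) has degrees [3, 4]. Repeating this refinement separates all vertices, so the only automorphism is the identity.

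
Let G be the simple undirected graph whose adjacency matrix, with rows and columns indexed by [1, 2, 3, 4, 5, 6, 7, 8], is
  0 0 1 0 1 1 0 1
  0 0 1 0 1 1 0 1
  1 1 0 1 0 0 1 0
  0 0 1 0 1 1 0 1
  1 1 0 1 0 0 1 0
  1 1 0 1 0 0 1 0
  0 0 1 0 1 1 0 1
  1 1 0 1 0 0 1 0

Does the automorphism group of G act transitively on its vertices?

G is 4-regular and bipartite with parts {3, 5, 6, 8} and {1, 2, 4, 7} (each part is independent and every cross-pair is an edge), so G = K_{4,4}. Each part can be permuted independently (S_4 × S_4) and the two equal-size parts can also be swapped, giving (S_4 × S_4) ⋊ Z_2 of order 2·(4!)² = 1152. Under this action every vertex can be carried to every other, so G is vertex-transitive.

Yes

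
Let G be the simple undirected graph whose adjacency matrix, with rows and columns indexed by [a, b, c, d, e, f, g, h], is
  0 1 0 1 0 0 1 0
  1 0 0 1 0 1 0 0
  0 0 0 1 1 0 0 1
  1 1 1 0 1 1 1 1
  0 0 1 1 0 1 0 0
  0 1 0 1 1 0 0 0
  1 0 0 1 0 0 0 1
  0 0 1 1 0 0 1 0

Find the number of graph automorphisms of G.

14

Vertex d is the unique vertex of degree 7; the remaining 7 vertices each have degree 3 and induce a cycle, so G is the wheel on 8 vertices with hub d. Every automorphism fixes the hub and acts on the rim 7-cycle, so Aut(G) ≅ Aut(C_7) = D_7 of order 14.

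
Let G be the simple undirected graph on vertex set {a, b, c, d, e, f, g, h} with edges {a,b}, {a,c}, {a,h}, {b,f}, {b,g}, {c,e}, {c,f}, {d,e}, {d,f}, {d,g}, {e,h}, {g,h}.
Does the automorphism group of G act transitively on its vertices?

G is 3-regular and bipartite on 2^3 = 8 vertices with girth 4; it is the hypercube graph Q_3. The symmetry group of the 3-cube is the hyperoctahedral group B_3 = Z_2 ≀ S_3, of order 2^3·3! = 48. Under this action every vertex can be carried to every other, so G is vertex-transitive.

Yes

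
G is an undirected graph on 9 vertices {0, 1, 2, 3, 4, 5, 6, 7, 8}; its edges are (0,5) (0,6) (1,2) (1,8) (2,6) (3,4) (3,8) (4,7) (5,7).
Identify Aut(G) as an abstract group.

D_9

Every vertex has degree 2 and the graph is connected, so G is the 9-cycle C_9. C_9 has 9 rotations and 9 reflections, so Aut(C_9) ≅ D_9 of order 18.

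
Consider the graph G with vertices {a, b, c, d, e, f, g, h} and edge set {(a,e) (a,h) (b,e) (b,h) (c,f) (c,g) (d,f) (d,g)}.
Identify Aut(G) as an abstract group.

(D_4 × D_4) ⋊ Z_2

G has two connected components, {c, d, f, g} and {a, b, e, h}; each is 2-regular, so G = C_4 ⊔ C_4. Aut of a disjoint union of two copies of C_4 is the wreath product D_4 ≀ Z_2, of order 2·8² = 128.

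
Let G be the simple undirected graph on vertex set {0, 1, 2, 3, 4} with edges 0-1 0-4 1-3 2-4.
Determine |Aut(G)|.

2

The degree sequence is [2, 2, 1, 1, 2]; the two degree-1 vertices 2 and 3 are the ends of a path, so G = P_5. The only nontrivial automorphism of a path is the end-to-end reflection, so Aut(G) ≅ Z_2.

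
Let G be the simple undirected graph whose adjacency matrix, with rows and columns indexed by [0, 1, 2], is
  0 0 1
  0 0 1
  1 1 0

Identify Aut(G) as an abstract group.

The degree sequence is [1, 1, 2]; the two degree-1 vertices 0 and 1 are the ends of a path, so G = P_3. A path has exactly one nontrivial symmetry — reversal — giving Aut(G) of order 2.

Z_2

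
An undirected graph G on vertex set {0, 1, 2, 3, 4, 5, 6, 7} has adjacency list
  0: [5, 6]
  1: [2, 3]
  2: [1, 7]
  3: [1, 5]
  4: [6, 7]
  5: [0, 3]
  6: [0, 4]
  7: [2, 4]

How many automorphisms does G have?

16

Every vertex has degree 2 and the graph is connected, so G is the 8-cycle C_8. The automorphisms of the 8-cycle are exactly the symmetries of a regular 8-gon: the dihedral group D_8, |D_8| = 16.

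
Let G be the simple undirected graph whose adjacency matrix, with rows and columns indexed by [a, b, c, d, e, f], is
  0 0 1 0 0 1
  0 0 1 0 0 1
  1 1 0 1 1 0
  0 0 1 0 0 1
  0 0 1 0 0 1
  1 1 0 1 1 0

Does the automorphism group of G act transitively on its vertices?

Automorphisms preserve degree, but G has vertices of degree 2 and vertices of degree 4; no automorphism maps one to the other, so G is not vertex-transitive.

No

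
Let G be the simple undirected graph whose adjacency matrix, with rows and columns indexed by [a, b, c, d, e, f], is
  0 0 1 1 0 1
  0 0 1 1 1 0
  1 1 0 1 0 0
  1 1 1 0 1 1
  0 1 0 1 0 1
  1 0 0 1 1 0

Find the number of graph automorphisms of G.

Vertex d is the unique vertex of degree 5; the remaining 5 vertices each have degree 3 and induce a cycle, so G is the wheel on 6 vertices with hub d. With the hub fixed, the remaining symmetry is that of the rim cycle C_5, giving the dihedral group D_5.

10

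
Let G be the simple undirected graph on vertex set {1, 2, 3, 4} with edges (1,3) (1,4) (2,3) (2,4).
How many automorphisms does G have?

8

G is 2-regular and bipartite on 2^2 = 4 vertices with girth 4; it is the hypercube graph Q_2. The symmetry group of the 2-cube is the hyperoctahedral group B_2 = Z_2 ≀ S_2, of order 2^2·2! = 8.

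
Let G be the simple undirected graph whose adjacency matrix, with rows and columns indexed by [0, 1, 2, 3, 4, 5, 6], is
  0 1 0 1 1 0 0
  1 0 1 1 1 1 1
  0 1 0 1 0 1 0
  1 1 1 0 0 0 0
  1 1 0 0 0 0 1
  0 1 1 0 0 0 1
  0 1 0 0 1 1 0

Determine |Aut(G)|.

Vertex 1 is the unique vertex of degree 6; the remaining 6 vertices each have degree 3 and induce a cycle, so G is the wheel on 7 vertices with hub 1. Every automorphism fixes the hub and acts on the rim 6-cycle, so Aut(G) ≅ Aut(C_6) = D_6 of order 12.

12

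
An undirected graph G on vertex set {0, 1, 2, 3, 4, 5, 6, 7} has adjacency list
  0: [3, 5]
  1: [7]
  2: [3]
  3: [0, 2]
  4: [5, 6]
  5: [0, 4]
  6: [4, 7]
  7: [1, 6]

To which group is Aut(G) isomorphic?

The degree sequence is [2, 1, 1, 2, 2, 2, 2, 2]; the two degree-1 vertices 1 and 2 are the ends of a path, so G = P_8. The only nontrivial automorphism of a path is the end-to-end reflection, so Aut(G) ≅ Z_2.

C_2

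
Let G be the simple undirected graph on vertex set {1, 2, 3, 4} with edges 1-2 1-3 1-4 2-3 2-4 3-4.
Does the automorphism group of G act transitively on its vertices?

Yes

All 4 vertices are pairwise adjacent: G = K_4. Any permutation of the 4 vertices preserves K_4, so Aut(K_4) = S_4 of order 4! = 24. This group acts transitively on the 4 vertices.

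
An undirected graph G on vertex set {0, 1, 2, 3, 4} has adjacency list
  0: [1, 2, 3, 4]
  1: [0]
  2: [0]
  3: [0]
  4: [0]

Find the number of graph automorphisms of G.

Vertex 0 has degree 4 and every other vertex has degree 1, so G is the star K_{1,4} with centre 0. The 4 leaves are pairwise interchangeable while the centre is fixed, giving Aut(G) = S_4.

24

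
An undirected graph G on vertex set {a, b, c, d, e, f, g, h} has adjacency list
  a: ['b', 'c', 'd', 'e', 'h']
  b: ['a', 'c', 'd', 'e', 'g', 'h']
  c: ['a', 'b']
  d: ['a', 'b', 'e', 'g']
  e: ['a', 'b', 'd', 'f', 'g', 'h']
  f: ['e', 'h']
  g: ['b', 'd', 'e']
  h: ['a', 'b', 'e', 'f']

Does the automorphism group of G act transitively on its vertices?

Vertex a is the only vertex of degree 5, so every automorphism fixes it; G is not vertex-transitive.

No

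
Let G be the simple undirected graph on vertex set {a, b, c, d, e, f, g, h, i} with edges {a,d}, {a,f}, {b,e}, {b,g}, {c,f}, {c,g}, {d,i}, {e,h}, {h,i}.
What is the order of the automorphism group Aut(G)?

Every vertex has degree 2 and the graph is connected, so G is the 9-cycle C_9. C_9 has 9 rotations and 9 reflections, so Aut(C_9) ≅ D_9 of order 18.

18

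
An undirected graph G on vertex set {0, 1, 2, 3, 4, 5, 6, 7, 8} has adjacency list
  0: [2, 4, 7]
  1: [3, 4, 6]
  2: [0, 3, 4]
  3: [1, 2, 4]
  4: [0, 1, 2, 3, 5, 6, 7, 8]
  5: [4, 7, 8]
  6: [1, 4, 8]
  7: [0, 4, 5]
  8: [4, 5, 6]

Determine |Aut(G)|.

Vertex 4 is the unique vertex of degree 8; the remaining 8 vertices each have degree 3 and induce a cycle, so G is the wheel on 9 vertices with hub 4. Every automorphism fixes the hub and acts on the rim 8-cycle, so Aut(G) ≅ Aut(C_8) = D_8 of order 16.

16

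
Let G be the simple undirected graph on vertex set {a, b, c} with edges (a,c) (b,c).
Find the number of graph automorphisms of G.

The degree sequence is [1, 1, 2]; the two degree-1 vertices a and b are the ends of a path, so G = P_3. The only nontrivial automorphism of a path is the end-to-end reflection, so Aut(G) ≅ Z_2.

2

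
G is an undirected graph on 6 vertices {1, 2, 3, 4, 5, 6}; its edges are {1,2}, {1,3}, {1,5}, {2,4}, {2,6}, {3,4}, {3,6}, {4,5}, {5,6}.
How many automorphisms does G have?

72

G is 3-regular and bipartite with parts {2, 3, 5} and {1, 4, 6} (each part is independent and every cross-pair is an edge), so G = K_{3,3}. Each part can be permuted independently (S_3 × S_3) and the two equal-size parts can also be swapped, giving (S_3 × S_3) ⋊ Z_2 of order 2·(3!)² = 72.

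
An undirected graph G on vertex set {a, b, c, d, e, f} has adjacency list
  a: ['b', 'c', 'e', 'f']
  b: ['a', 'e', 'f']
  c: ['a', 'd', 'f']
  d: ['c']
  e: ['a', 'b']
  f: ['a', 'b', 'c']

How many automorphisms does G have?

1

Degrees alone do not determine every vertex (e.g. b and c both have degree 3), but their neighbour-degree multisets differ: N(b) has degrees [2, 3, 4] while N(c) has degrees [1, 3, 4]. Repeating this refinement separates all vertices, so the only automorphism is the identity.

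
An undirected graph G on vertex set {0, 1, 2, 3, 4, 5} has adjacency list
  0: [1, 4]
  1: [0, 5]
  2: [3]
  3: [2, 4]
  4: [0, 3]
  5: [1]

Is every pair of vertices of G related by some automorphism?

Automorphisms preserve degree, but G has vertices of degree 1 and vertices of degree 2; no automorphism maps one to the other, so G is not vertex-transitive.

No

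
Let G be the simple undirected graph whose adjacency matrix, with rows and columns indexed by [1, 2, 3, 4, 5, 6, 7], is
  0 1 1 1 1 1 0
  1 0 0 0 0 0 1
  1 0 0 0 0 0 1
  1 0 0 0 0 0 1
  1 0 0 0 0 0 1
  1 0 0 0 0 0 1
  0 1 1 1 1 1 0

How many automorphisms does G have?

240

The vertices split by degree into {1, 7} (degree 5) and {2, 3, 4, 5, 6} (degree 2); every edge runs between the two parts, so G is the complete bipartite graph K_{2,5}. Automorphisms preserve the bipartition setwise (since the parts differ in size) and act as S_5 × S_2 within it; |Aut| = 240.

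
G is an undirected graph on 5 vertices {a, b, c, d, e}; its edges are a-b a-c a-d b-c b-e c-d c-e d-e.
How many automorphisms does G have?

8

Vertex c is the unique vertex of degree 4; the remaining 4 vertices each have degree 3 and induce a cycle, so G is the wheel on 5 vertices with hub c. With the hub fixed, the remaining symmetry is that of the rim cycle C_4, giving the dihedral group D_4.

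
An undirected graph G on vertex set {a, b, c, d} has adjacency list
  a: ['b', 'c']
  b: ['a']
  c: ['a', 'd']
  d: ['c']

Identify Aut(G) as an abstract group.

Z_2

The degree sequence is [2, 1, 2, 1]; the two degree-1 vertices b and d are the ends of a path, so G = P_4. A path has exactly one nontrivial symmetry — reversal — giving Aut(G) of order 2.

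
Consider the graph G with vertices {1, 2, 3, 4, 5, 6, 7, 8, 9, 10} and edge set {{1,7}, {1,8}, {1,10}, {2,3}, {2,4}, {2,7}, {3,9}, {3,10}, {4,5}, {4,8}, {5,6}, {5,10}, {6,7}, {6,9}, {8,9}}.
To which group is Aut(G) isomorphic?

G is 3-regular on 10 vertices with no triangles and no 4-cycles (girth 5): this is the Petersen graph. Viewing the Petersen graph as the Kneser graph K(5,2) — vertices are 2-subsets of {1,…,5}, edges join disjoint pairs — its automorphisms are exactly the permutations of the 5-element set, so Aut ≅ S_5 of order 120.

S_5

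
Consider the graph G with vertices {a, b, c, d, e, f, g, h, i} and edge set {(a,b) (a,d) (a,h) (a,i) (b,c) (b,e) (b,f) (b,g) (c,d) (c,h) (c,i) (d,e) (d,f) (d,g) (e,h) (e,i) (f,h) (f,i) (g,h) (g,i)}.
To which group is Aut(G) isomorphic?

The vertices split by degree into {b, d, h, i} (degree 5) and {a, c, e, f, g} (degree 4); every edge runs between the two parts, so G is the complete bipartite graph K_{4,5}. Automorphisms preserve the bipartition setwise (since the parts differ in size) and act as S_5 × S_4 within it; |Aut| = 2880.

S_5 × S_4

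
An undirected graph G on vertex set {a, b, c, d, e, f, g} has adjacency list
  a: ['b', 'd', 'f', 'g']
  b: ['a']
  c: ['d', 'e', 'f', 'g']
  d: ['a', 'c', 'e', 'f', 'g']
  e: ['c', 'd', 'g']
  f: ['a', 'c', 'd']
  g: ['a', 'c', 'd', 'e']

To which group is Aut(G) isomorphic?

{e}

The degree sequence is [4, 1, 4, 5, 3, 3, 4]. Checking the degree-preserving permutations of the vertex set shows that none except the identity preserves every edge, so Aut(G) is trivial.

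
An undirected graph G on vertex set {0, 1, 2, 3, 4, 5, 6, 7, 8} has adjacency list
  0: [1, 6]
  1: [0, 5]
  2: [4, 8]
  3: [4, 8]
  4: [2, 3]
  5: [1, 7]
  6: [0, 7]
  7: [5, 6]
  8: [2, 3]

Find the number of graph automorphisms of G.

80

G has two connected components, {0, 1, 5, 6, 7} and {2, 3, 4, 8}; each is 2-regular, so G = C_5 ⊔ C_4. No automorphism exchanges components of different sizes, hence Aut(G) is the direct product D_5 × D_4, order 80.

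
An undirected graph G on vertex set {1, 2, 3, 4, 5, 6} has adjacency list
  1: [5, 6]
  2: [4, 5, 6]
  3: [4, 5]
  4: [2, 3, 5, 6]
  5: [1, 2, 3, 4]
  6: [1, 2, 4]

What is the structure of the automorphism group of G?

Degrees alone do not determine every vertex (e.g. 1 and 3 both have degree 2), but their neighbour-degree multisets differ: N(1) has degrees [3, 4] while N(3) has degrees [4, 4]. Repeating this refinement separates all vertices, so the only automorphism is the identity.

the trivial group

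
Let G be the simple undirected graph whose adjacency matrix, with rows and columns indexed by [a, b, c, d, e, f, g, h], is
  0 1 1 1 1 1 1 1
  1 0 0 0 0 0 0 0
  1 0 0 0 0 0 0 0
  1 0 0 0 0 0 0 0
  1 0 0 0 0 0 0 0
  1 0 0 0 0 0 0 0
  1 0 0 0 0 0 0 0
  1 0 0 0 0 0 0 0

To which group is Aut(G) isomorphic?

Vertex a has degree 7 and every other vertex has degree 1, so G is the star K_{1,7} with centre a. The 7 leaves are pairwise interchangeable while the centre is fixed, giving Aut(G) = S_7.

the symmetric group on 7 letters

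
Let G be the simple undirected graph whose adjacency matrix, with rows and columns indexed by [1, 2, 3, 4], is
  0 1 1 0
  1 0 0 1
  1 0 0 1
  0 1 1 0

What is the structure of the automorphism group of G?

G is 2-regular and bipartite on 2^2 = 4 vertices with girth 4; it is the hypercube graph Q_2. Aut(Q_2) consists of the signed permutations of the 2 coordinate axes: 2! permutations times 2^2 sign flips, so |Aut| = 2^2·2! = 8.

the hyperoctahedral group B_2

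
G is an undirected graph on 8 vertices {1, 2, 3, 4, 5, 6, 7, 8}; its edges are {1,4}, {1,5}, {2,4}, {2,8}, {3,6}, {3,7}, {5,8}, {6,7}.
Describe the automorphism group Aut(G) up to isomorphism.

G has two connected components, {1, 2, 4, 5, 8} and {3, 6, 7}; each is 2-regular, so G = C_5 ⊔ C_3. No automorphism exchanges components of different sizes, hence Aut(G) is the direct product D_3 × D_5, order 60.

D_3 × D_5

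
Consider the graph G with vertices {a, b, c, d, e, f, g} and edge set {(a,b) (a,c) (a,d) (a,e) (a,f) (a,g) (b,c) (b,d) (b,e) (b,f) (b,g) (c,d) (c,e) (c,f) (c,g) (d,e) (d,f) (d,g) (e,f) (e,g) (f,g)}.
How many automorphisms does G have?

5040

All 7 vertices are pairwise adjacent: G = K_7. Any permutation of the 7 vertices preserves K_7, so Aut(K_7) = S_7 of order 7! = 5040.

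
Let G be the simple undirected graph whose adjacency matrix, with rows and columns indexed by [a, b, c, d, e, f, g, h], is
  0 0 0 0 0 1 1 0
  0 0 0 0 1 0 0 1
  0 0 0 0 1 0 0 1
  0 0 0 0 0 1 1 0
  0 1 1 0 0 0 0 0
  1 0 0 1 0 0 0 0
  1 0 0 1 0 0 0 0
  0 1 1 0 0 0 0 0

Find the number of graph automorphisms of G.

128

G has two connected components, {a, d, f, g} and {b, c, e, h}; each is 2-regular, so G = C_4 ⊔ C_4. With two isomorphic components, Aut(G) = Aut(C_4) ≀ S_2 = (D_4 × D_4) ⋊ Z_2: permute each cycle by D_4, then optionally swap the two cycles. Order 2·(2·4)² = 128.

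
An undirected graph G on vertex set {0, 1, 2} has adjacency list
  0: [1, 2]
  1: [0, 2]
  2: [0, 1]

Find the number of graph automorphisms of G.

6

Every vertex has degree 2, so G is the complete graph K_3. Any permutation of the 3 vertices preserves K_3, so Aut(K_3) = S_3 of order 3! = 6.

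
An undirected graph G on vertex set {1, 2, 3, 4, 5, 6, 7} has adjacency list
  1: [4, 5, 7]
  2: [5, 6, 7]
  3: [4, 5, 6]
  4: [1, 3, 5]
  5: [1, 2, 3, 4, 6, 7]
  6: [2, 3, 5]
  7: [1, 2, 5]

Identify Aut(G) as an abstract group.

Vertex 5 is the unique vertex of degree 6; the remaining 6 vertices each have degree 3 and induce a cycle, so G is the wheel on 7 vertices with hub 5. Every automorphism fixes the hub and acts on the rim 6-cycle, so Aut(G) ≅ Aut(C_6) = D_6 of order 12.

the dihedral group of order 12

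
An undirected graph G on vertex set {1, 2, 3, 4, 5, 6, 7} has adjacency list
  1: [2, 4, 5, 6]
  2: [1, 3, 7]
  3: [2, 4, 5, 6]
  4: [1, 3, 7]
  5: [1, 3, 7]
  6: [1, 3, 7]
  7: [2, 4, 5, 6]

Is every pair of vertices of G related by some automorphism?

No

Automorphisms preserve degree, but G has vertices of degree 3 and vertices of degree 4; no automorphism maps one to the other, so G is not vertex-transitive.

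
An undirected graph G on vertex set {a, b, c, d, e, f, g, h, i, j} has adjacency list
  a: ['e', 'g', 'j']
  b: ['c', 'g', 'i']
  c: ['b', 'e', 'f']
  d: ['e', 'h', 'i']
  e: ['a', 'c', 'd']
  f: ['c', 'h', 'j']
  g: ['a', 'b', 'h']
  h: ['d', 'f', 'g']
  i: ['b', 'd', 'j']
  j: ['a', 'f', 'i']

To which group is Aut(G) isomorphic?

G is 3-regular on 10 vertices with no triangles and no 4-cycles (girth 5): this is the Petersen graph. It is a classical fact that the Petersen graph has automorphism group S_5 (order 120), arising from its description as the Kneser graph K(5,2).

S_5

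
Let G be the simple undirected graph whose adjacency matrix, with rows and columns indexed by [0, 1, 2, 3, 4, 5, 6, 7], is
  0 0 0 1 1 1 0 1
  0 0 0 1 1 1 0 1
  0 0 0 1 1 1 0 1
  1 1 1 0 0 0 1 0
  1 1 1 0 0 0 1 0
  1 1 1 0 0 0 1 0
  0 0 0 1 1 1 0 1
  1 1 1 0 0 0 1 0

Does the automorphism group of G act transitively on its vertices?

Yes

G is 4-regular and bipartite with parts {0, 1, 2, 6} and {3, 4, 5, 7} (each part is independent and every cross-pair is an edge), so G = K_{4,4}. Aut(K_{4,4}) is the wreath product S_4 ≀ Z_2: permute within each part, then optionally swap the parts; |Aut| = 2·(4!)² = 1152. This group acts transitively on the 8 vertices.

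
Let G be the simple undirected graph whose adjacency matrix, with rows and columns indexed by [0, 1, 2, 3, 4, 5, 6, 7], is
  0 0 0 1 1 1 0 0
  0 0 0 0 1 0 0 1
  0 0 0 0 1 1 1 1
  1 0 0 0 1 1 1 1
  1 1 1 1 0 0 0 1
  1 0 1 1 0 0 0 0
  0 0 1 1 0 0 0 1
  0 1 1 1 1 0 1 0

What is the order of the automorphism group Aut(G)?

1

The degree sequence is [3, 2, 4, 5, 5, 3, 3, 5]. Checking the degree-preserving permutations of the vertex set shows that none except the identity preserves every edge, so Aut(G) is trivial.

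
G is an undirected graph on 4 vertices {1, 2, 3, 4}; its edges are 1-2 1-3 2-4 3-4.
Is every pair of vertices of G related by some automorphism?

Yes

G is 2-regular and bipartite with parts {1, 4} and {2, 3} (each part is independent and every cross-pair is an edge), so G = K_{2,2}. Aut(K_{2,2}) is the wreath product S_2 ≀ Z_2: permute within each part, then optionally swap the parts; |Aut| = 2·(2!)² = 8. This group acts transitively on the 4 vertices.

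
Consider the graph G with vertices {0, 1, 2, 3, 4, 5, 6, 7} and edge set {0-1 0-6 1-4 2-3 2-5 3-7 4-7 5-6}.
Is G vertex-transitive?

Yes

G is 2-regular and connected on 8 vertices, i.e. the cycle C_8. The automorphisms of the 8-cycle are exactly the symmetries of a regular 8-gon: the dihedral group D_8, |D_8| = 16. Under this action every vertex can be carried to every other, so G is vertex-transitive.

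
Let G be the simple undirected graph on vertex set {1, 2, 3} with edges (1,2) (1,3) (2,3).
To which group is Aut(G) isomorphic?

the symmetric group on 3 letters

All 3 vertices are pairwise adjacent: G = K_3. Any permutation of the 3 vertices preserves K_3, so Aut(K_3) = S_3 of order 3! = 6.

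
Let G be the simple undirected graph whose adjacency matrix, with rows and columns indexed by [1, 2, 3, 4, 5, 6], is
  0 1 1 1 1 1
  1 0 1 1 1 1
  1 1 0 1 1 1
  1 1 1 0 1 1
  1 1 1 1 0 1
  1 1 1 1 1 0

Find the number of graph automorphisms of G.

720

All 6 vertices are pairwise adjacent: G = K_6. Every bijection on the vertex set is an automorphism of K_6; hence Aut(K_6) ≅ S_6, order 720.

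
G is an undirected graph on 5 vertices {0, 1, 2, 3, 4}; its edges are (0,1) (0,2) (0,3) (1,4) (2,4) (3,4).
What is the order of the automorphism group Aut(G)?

The vertices split by degree into {0, 4} (degree 3) and {1, 2, 3} (degree 2); every edge runs between the two parts, so G is the complete bipartite graph K_{2,3}. Automorphisms preserve the bipartition setwise (since the parts differ in size) and act as S_3 × S_2 within it; |Aut| = 12.

12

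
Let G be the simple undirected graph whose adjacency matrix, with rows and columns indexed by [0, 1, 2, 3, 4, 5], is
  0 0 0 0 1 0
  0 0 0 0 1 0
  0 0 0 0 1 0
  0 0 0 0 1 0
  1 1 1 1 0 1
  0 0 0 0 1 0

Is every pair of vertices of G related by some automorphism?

No

Vertex 4 is the only vertex of degree 5, so every automorphism fixes it; G is not vertex-transitive.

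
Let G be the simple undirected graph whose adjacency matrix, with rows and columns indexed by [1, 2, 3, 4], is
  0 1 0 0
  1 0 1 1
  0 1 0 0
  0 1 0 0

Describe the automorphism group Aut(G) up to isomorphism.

the symmetric group on 3 letters

Vertex 2 has degree 3 and every other vertex has degree 1, so G is the star K_{1,3} with centre 2. The 3 leaves are pairwise interchangeable while the centre is fixed, giving Aut(G) = S_3.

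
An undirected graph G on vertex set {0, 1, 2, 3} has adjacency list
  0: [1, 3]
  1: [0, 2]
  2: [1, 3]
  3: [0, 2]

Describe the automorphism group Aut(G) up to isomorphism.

G is 2-regular and connected on 4 vertices, i.e. the cycle C_4. The automorphisms of the 4-cycle are exactly the symmetries of a regular 4-gon: the dihedral group D_4, |D_4| = 8.

D_4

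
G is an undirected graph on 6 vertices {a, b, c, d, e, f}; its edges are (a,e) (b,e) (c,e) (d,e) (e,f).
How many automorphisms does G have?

120

Vertex e has degree 5 and every other vertex has degree 1, so G is the star K_{1,5} with centre e. The 5 leaves are pairwise interchangeable while the centre is fixed, giving Aut(G) = S_5.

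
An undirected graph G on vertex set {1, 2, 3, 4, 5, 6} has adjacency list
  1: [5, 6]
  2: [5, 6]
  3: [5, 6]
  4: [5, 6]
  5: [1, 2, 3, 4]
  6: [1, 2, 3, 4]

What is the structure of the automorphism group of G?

The vertices split by degree into {5, 6} (degree 4) and {1, 2, 3, 4} (degree 2); every edge runs between the two parts, so G is the complete bipartite graph K_{2,4}. Automorphisms preserve the bipartition setwise (since the parts differ in size) and act as S_2 × S_4 within it; |Aut| = 48.

S_2 × S_4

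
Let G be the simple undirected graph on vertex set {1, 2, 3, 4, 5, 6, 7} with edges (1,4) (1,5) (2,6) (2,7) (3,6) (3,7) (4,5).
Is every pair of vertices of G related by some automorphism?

G has two connected components, {2, 3, 6, 7} and {1, 4, 5}; each is 2-regular, so G = C_4 ⊔ C_3. The orbit of 1 under Aut(G) is {1, 4, 5}, which does not contain 2, so G is not vertex-transitive.

No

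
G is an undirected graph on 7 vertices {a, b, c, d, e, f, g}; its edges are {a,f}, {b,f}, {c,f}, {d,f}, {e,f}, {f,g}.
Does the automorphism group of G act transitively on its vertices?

Vertex f is the only vertex of degree 6, so every automorphism fixes it; G is not vertex-transitive.

No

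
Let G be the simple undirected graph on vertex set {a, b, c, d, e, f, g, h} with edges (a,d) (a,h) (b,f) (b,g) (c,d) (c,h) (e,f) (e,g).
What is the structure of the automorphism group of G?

(D_4 × D_4) ⋊ Z_2

G has two connected components, {b, e, f, g} and {a, c, d, h}; each is 2-regular, so G = C_4 ⊔ C_4. With two isomorphic components, Aut(G) = Aut(C_4) ≀ S_2 = (D_4 × D_4) ⋊ Z_2: permute each cycle by D_4, then optionally swap the two cycles. Order 2·(2·4)² = 128.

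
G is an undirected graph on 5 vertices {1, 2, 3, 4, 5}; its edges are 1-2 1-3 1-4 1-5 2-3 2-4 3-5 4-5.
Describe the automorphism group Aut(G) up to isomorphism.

Vertex 1 is the unique vertex of degree 4; the remaining 4 vertices each have degree 3 and induce a cycle, so G is the wheel on 5 vertices with hub 1. Every automorphism fixes the hub and acts on the rim 4-cycle, so Aut(G) ≅ Aut(C_4) = D_4 of order 8.

D_4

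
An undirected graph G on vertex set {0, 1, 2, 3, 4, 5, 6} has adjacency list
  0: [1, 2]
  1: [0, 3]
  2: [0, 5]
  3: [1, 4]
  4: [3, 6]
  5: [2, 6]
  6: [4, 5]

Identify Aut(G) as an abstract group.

the dihedral group of order 14

G is 2-regular and connected on 7 vertices, i.e. the cycle C_7. C_7 has 7 rotations and 7 reflections, so Aut(C_7) ≅ D_7 of order 14.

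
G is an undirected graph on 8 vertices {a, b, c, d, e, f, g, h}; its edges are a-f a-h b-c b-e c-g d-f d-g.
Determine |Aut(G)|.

2

The degree sequence is [2, 2, 2, 2, 1, 2, 2, 1]; the two degree-1 vertices e and h are the ends of a path, so G = P_8. A path has exactly one nontrivial symmetry — reversal — giving Aut(G) of order 2.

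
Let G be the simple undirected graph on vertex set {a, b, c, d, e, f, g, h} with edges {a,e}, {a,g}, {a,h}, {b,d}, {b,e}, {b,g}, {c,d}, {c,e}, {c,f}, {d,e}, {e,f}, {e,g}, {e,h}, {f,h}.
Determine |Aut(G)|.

Vertex e is the unique vertex of degree 7; the remaining 7 vertices each have degree 3 and induce a cycle, so G is the wheel on 8 vertices with hub e. Every automorphism fixes the hub and acts on the rim 7-cycle, so Aut(G) ≅ Aut(C_7) = D_7 of order 14.

14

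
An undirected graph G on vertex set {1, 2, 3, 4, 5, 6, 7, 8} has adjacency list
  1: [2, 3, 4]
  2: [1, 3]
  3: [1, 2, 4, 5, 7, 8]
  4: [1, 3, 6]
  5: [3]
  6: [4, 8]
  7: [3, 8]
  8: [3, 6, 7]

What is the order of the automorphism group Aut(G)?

1

The degree sequence is [3, 2, 6, 3, 1, 2, 2, 3]. Checking the degree-preserving permutations of the vertex set shows that none except the identity preserves every edge, so Aut(G) is trivial.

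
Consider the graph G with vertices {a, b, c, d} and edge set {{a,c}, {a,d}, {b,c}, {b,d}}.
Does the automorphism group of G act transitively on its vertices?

Yes

G is 2-regular and bipartite on 2^2 = 4 vertices with girth 4; it is the hypercube graph Q_2. The symmetry group of the 2-cube is the hyperoctahedral group B_2 = Z_2 ≀ S_2, of order 2^2·2! = 8. This group acts transitively on the 4 vertices.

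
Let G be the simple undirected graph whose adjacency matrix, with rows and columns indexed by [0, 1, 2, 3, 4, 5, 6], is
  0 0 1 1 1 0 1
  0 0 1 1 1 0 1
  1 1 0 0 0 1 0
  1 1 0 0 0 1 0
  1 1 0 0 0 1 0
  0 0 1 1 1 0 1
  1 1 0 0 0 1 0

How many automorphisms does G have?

144

The vertices split by degree into {0, 1, 5} (degree 4) and {2, 3, 4, 6} (degree 3); every edge runs between the two parts, so G is the complete bipartite graph K_{3,4}. Automorphisms preserve the bipartition setwise (since the parts differ in size) and act as S_4 × S_3 within it; |Aut| = 144.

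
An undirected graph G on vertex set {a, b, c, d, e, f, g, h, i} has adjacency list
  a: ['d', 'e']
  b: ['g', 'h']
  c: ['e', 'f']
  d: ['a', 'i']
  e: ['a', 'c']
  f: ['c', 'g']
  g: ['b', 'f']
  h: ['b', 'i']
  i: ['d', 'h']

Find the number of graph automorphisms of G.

18

G is 2-regular and connected on 9 vertices, i.e. the cycle C_9. C_9 has 9 rotations and 9 reflections, so Aut(C_9) ≅ D_9 of order 18.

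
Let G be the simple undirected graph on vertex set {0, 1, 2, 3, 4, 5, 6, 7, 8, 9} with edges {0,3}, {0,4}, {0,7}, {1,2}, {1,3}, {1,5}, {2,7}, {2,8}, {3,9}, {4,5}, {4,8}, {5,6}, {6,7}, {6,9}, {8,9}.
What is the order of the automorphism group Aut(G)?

120

G is 3-regular on 10 vertices with no triangles and no 4-cycles (girth 5): this is the Petersen graph. It is a classical fact that the Petersen graph has automorphism group S_5 (order 120), arising from its description as the Kneser graph K(5,2).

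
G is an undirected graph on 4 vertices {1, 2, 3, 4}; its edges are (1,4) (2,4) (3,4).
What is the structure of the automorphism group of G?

Vertex 4 has degree 3 and every other vertex has degree 1, so G is the star K_{1,3} with centre 4. The 3 leaves are pairwise interchangeable while the centre is fixed, giving Aut(G) = S_3.

the symmetric group on 3 letters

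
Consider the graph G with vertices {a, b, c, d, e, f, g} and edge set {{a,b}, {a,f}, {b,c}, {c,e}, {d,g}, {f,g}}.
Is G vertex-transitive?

No

Automorphisms preserve degree, but G has vertices of degree 1 and vertices of degree 2; no automorphism maps one to the other, so G is not vertex-transitive.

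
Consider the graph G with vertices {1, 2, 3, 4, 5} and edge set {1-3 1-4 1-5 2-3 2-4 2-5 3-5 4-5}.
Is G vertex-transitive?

Vertex 5 is the only vertex of degree 4, so every automorphism fixes it; G is not vertex-transitive.

No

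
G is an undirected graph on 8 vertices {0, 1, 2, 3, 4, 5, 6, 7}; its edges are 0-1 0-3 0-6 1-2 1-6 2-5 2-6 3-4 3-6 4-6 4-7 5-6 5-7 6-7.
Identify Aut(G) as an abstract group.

Vertex 6 is the unique vertex of degree 7; the remaining 7 vertices each have degree 3 and induce a cycle, so G is the wheel on 8 vertices with hub 6. Every automorphism fixes the hub and acts on the rim 7-cycle, so Aut(G) ≅ Aut(C_7) = D_7 of order 14.

D_7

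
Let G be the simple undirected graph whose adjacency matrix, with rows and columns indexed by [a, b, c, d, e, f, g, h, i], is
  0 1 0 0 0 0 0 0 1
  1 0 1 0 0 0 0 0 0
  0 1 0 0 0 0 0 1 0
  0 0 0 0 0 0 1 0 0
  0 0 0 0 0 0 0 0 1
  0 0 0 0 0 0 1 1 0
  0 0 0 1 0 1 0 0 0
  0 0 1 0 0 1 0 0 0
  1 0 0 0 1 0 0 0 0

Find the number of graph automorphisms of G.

The degree sequence is [2, 2, 2, 1, 1, 2, 2, 2, 2]; the two degree-1 vertices d and e are the ends of a path, so G = P_9. A path has exactly one nontrivial symmetry — reversal — giving Aut(G) of order 2.

2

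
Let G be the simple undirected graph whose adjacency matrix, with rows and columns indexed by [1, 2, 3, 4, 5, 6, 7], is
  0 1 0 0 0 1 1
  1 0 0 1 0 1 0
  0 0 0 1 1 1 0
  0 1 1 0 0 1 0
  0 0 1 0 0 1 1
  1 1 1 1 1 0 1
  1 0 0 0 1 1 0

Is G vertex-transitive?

Vertex 6 is the only vertex of degree 6, so every automorphism fixes it; G is not vertex-transitive.

No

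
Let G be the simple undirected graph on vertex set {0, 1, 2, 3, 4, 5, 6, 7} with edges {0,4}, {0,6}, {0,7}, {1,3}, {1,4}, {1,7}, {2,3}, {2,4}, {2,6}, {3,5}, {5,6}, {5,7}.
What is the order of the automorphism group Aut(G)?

48

G is 3-regular and bipartite on 2^3 = 8 vertices with girth 4; it is the hypercube graph Q_3. Aut(Q_3) consists of the signed permutations of the 3 coordinate axes: 3! permutations times 2^3 sign flips, so |Aut| = 2^3·3! = 48.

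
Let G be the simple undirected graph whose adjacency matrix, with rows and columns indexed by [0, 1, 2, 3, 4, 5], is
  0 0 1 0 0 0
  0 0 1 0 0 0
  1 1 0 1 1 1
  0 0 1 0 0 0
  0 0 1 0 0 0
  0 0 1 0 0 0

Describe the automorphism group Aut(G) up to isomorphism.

Vertex 2 has degree 5 and every other vertex has degree 1, so G is the star K_{1,5} with centre 2. Any automorphism fixes the centre and permutes the 5 leaves freely, so Aut(G) ≅ S_5 of order 5! = 120.

S_5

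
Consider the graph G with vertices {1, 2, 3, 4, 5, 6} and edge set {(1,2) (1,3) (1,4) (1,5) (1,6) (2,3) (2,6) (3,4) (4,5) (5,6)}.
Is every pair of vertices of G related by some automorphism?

Vertex 1 is the only vertex of degree 5, so every automorphism fixes it; G is not vertex-transitive.

No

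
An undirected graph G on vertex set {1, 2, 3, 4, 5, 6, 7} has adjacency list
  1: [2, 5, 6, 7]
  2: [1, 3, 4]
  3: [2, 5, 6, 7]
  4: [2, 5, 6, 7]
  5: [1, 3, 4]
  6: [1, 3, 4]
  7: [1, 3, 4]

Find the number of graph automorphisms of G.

144

The vertices split by degree into {1, 3, 4} (degree 4) and {2, 5, 6, 7} (degree 3); every edge runs between the two parts, so G is the complete bipartite graph K_{3,4}. The parts have unequal sizes, so no automorphism swaps them; each part is permuted independently, giving S_4 × S_3 of order 4!·3! = 144.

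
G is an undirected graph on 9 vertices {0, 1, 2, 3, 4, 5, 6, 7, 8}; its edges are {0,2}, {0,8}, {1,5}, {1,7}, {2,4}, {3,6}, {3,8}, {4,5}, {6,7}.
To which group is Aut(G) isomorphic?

the dihedral group of order 18

Every vertex has degree 2 and the graph is connected, so G is the 9-cycle C_9. The automorphisms of the 9-cycle are exactly the symmetries of a regular 9-gon: the dihedral group D_9, |D_9| = 18.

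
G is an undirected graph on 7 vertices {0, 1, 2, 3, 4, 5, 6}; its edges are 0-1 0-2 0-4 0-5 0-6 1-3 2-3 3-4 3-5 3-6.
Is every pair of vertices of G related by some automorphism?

No

Automorphisms preserve degree, but G has vertices of degree 2 and vertices of degree 5; no automorphism maps one to the other, so G is not vertex-transitive.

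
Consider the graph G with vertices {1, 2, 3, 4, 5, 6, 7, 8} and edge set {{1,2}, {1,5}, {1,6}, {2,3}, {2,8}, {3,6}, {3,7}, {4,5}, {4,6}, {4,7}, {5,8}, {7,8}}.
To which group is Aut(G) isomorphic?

G is 3-regular and bipartite on 2^3 = 8 vertices with girth 4; it is the hypercube graph Q_3. The symmetry group of the 3-cube is the hyperoctahedral group B_3 = Z_2 ≀ S_3, of order 2^3·3! = 48.

Z_2^3 ⋊ S_3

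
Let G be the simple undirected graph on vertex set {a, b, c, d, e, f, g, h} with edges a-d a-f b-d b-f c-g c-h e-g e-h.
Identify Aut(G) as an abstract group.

G has two connected components, {a, b, d, f} and {c, e, g, h}; each is 2-regular, so G = C_4 ⊔ C_4. Aut of a disjoint union of two copies of C_4 is the wreath product D_4 ≀ Z_2, of order 2·8² = 128.

D_4 ≀ Z_2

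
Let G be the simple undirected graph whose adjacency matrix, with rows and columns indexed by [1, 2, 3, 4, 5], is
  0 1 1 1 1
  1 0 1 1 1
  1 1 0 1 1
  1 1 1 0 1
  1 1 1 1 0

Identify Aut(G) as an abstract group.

All 5 vertices are pairwise adjacent: G = K_5. Every bijection on the vertex set is an automorphism of K_5; hence Aut(K_5) ≅ S_5, order 120.

the symmetric group on 5 letters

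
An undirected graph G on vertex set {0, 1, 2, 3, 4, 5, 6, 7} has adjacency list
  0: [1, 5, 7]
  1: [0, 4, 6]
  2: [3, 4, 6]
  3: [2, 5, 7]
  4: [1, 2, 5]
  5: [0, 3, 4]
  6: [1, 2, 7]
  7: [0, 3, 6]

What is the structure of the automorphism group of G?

G is 3-regular and bipartite on 2^3 = 8 vertices with girth 4; it is the hypercube graph Q_3. The symmetry group of the 3-cube is the hyperoctahedral group B_3 = Z_2 ≀ S_3, of order 2^3·3! = 48.

Z_2^3 ⋊ S_3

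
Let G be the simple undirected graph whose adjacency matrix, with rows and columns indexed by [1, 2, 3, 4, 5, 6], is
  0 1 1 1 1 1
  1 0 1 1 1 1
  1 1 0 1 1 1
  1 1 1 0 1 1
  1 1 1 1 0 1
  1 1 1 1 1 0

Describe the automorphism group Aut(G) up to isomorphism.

Every vertex has degree 5, so G is the complete graph K_6. Any permutation of the 6 vertices preserves K_6, so Aut(K_6) = S_6 of order 6! = 720.

the symmetric group on 6 letters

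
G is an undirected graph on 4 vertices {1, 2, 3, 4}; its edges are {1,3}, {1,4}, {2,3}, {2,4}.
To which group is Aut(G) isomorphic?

D_4

Every vertex has degree 2 and the graph is connected, so G is the 4-cycle C_4. The automorphisms of the 4-cycle are exactly the symmetries of a regular 4-gon: the dihedral group D_4, |D_4| = 8.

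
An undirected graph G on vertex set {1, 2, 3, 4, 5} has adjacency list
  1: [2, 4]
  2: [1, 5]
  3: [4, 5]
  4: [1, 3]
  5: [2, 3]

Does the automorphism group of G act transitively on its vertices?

Every vertex has degree 2 and the graph is connected, so G is the 5-cycle C_5. The automorphisms of the 5-cycle are exactly the symmetries of a regular 5-gon: the dihedral group D_5, |D_5| = 10. This group acts transitively on the 5 vertices.

Yes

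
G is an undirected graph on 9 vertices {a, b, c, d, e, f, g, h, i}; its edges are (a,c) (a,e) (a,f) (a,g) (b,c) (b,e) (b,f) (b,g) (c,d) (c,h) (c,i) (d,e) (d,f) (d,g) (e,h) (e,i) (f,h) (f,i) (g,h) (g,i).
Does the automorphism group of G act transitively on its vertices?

Automorphisms preserve degree, but G has vertices of degree 4 and vertices of degree 5; no automorphism maps one to the other, so G is not vertex-transitive.

No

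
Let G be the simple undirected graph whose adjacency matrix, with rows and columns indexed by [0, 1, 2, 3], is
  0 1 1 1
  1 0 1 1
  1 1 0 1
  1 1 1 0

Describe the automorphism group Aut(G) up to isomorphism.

S_4

All 4 vertices are pairwise adjacent: G = K_4. Every bijection on the vertex set is an automorphism of K_4; hence Aut(K_4) ≅ S_4, order 24.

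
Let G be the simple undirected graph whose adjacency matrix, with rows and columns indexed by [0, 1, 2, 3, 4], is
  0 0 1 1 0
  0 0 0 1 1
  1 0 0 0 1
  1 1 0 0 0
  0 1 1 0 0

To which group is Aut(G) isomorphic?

Every vertex has degree 2 and the graph is connected, so G is the 5-cycle C_5. C_5 has 5 rotations and 5 reflections, so Aut(C_5) ≅ D_5 of order 10.

the dihedral group of order 10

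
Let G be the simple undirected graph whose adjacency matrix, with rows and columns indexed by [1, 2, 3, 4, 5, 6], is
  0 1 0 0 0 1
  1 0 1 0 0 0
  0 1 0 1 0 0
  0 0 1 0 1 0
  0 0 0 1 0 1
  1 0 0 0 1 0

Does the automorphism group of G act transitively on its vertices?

Yes

G is 2-regular and connected on 6 vertices, i.e. the cycle C_6. The automorphisms of the 6-cycle are exactly the symmetries of a regular 6-gon: the dihedral group D_6, |D_6| = 12. This group acts transitively on the 6 vertices.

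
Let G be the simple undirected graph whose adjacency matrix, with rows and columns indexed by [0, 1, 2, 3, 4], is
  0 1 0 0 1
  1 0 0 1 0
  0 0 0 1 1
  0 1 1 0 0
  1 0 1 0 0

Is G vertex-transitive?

Yes

G is 2-regular and connected on 5 vertices, i.e. the cycle C_5. The automorphisms of the 5-cycle are exactly the symmetries of a regular 5-gon: the dihedral group D_5, |D_5| = 10. This group acts transitively on the 5 vertices.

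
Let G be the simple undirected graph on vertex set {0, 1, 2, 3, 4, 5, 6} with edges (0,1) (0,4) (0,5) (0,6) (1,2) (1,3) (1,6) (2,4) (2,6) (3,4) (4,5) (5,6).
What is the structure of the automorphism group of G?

the trivial group

The degree sequence is [4, 4, 3, 2, 4, 3, 4]. Checking the degree-preserving permutations of the vertex set shows that none except the identity preserves every edge, so Aut(G) is trivial.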